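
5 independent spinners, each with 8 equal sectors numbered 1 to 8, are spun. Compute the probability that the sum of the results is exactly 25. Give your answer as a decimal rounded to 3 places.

0.068

There are 8^5 = 32768 equally likely outcomes.
The number of ordered 5-tuples from {1,…,8} summing to 25 is 2226.
P(sum = 25) = 2226/32768 = 1113/16384 ≈ 0.068.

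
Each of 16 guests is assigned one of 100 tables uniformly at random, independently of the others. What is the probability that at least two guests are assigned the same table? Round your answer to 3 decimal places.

0.718

It's easier to compute the probability that all 16 are distinct.
P(all distinct) = 100/100 · 99/100 · ··· · 85/100 ≈ 0.282.
So the probability of at least one match is 1 − 0.282 = 0.718.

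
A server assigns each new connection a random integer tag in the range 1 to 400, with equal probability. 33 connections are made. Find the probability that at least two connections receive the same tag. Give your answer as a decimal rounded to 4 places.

0.7426

It's easier to compute the probability that all 33 are distinct.
P(all distinct) = 400/400 · 399/400 · ··· · 368/400 ≈ 0.2574.
So the probability of at least one match is 1 − 0.2574 = 0.7426.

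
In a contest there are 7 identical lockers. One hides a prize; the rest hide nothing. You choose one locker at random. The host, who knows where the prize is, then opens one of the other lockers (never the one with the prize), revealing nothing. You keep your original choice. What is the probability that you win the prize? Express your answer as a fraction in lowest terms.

The host can always open an empty locker regardless of your choice, so this gives no information about your original locker.
P(win by staying) = 1/7.

1/7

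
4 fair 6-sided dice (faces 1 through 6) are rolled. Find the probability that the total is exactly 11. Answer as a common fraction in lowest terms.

There are 6^4 = 1296 equally likely outcomes.
The number of ordered 4-tuples from {1,…,6} summing to 11 is 104.
P(sum = 11) = 104/1296 = 13/162.

13/162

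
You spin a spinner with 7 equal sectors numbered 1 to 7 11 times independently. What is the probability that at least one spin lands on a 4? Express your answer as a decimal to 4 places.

0.8165

P(no spin lands on a 4) = (6/7)^11 ≈ 0.1835.
P(at least one) = 1 − 0.1835 = 0.8165.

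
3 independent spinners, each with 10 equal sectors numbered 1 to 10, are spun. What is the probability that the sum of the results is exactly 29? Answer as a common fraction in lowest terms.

3/1000

There are 10^3 = 1000 equally likely outcomes.
The number of ordered 3-tuples from {1,…,10} summing to 29 is 3.
P(sum = 29) = 3/1000.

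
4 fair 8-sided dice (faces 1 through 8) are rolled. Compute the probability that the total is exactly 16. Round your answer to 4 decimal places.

There are 8^4 = 4096 equally likely outcomes.
The number of ordered 4-tuples from {1,…,8} summing to 16 is 315.
P(sum = 16) = 315/4096 ≈ 0.0769.

0.0769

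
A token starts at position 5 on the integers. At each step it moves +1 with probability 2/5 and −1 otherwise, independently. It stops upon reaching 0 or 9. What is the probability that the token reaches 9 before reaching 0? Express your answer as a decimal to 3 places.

Let r = q/p = (3/5)/(2/5) = 3/2. The recurrence P(i) = p·P(i+1) + q·P(i−1) with P(0)=0, P(9)=1 gives P(i) = (1 − r^i)/(1 − r^9).
P(5) = (1 − (3/2)^5) / (1 − (3/2)^9) = 3376/19171 ≈ 0.176.

0.176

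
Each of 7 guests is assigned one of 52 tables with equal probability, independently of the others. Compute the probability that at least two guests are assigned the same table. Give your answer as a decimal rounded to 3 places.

0.344

It's easier to compute the probability that all 7 are distinct.
P(all distinct) = 52/52 · 51/52 · ··· · 46/52 ≈ 0.656.
So the probability of at least one match is 1 − 0.656 = 0.344.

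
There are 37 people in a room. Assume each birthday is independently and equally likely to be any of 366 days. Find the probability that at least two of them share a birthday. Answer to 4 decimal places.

It's easier to compute the probability that all 37 are distinct.
P(all distinct) = 366/366 · 365/366 · ··· · 330/366 ≈ 0.1521.
So the probability of at least one match is 1 − 0.1521 = 0.8479.

0.8479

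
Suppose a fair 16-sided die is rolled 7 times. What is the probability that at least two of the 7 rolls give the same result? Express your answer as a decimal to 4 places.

0.7852

P(all 7 different) = 16/16 · 15/16 · ··· · 10/16 ≈ 0.2148.
P(at least two equal) = 1 − 0.2148 = 0.7852.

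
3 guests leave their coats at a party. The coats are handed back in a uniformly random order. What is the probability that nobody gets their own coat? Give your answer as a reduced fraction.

1/3

This is the derangement probability: permutations of 3 with no fixed point.
D(3) = 3! · (1 − 1/1! + 1/2! − ··· + (−1)^3/3!) = 2.
P = 2/6 = 1/3.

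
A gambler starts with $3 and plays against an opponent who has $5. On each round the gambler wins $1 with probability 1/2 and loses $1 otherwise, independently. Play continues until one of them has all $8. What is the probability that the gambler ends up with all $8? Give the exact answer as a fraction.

3/8

With a fair step, P(i) = ½P(i−1) + ½P(i+1) with P(0)=0, P(8)=1 has the linear solution P(i) = i/8.
P(3) = 3/8.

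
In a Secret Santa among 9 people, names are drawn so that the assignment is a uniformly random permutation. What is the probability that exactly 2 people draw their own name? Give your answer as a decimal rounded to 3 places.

Choose which 2 of the 9 are fixed: C(9,2) = 36 ways.
The remaining 7 must have no fixed point: D(7) = 1854.
P = 36·1854/362880 = 103/560 ≈ 0.184.

0.184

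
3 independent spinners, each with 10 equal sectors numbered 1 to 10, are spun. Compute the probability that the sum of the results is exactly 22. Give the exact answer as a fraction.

There are 10^3 = 1000 equally likely outcomes.
The number of ordered 3-tuples from {1,…,10} summing to 22 is 45.
P(sum = 22) = 45/1000 = 9/200.

9/200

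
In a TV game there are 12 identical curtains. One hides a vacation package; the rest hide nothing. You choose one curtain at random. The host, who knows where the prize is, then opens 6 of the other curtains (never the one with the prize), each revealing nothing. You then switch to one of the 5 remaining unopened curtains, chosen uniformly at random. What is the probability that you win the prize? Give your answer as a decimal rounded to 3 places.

0.183

Your original curtain holds the prize with probability 1/12, so the other 11 collectively hold it with probability 11/12.
The host can always find 6 empty curtains to open, so the reveals don't change that 11/12; it is now spread over the 5 remaining unopened curtains.
P(win by switching) = (11/12) · (1/5) = 11/60 ≈ 0.183.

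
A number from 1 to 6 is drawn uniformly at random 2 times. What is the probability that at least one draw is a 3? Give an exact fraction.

P(no draw is a 3) = (5/6)^2 = 25/36.
P(at least one) = 1 − 25/36 = 11/36.

11/36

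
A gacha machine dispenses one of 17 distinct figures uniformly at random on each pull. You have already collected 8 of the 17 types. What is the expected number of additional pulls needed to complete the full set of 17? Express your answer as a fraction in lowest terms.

Starting from 8 distinct types, each trial gives a new one with probability (17−i)/17 when i types are held, so the wait for the next new type is 17/(17−i).
E = 17/9 + 17/8 + 17/7 + 17/6 + 17/5 + 17/4 + 17/3 + 17/2 + 17/1 = 121193/2520.

121193/2520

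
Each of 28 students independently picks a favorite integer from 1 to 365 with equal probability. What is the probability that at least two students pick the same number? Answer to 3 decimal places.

It's easier to compute the probability that all 28 are distinct.
P(all distinct) = 365/365 · 364/365 · ··· · 338/365 ≈ 0.346.
So the probability of at least one match is 1 − 0.346 = 0.654.

0.654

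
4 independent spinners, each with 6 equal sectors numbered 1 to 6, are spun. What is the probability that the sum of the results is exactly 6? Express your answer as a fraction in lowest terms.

5/648

There are 6^4 = 1296 equally likely outcomes.
The number of ordered 4-tuples from {1,…,6} summing to 6 is 10.
P(sum = 6) = 10/1296 = 5/648.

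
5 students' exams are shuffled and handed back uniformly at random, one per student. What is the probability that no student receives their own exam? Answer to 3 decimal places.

This is the derangement probability: permutations of 5 with no fixed point.
D(5) = 5! · (1 − 1/1! + 1/2! − ··· + (−1)^5/5!) = 44.
P = 44/120 = 11/30 ≈ 0.367.

0.367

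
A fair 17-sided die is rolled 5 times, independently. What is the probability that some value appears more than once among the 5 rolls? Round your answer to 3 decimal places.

0.477

P(all 5 different) = 17/17 · 16/17 · ··· · 13/17 ≈ 0.523.
P(at least two equal) = 1 − 0.523 = 0.477.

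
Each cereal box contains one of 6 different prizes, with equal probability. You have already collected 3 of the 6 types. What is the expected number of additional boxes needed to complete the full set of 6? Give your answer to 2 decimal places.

Starting from 3 distinct types, each trial gives a new one with probability (6−i)/6 when i types are held, so the wait for the next new type is 6/(6−i).
E = 6/3 + 6/2 + 6/1 = 11 ≈ 11.00.

11.00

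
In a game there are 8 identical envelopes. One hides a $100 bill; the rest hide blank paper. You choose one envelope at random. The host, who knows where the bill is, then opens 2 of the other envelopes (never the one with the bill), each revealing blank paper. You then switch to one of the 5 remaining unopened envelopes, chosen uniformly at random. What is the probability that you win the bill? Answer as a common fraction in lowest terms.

Your original envelope holds the bill with probability 1/8, so the other 7 collectively hold it with probability 7/8.
The host can always find 2 empty envelopes to open, so the reveals don't change that 7/8; it is now spread over the 5 remaining unopened envelopes.
P(win by switching) = (7/8) · (1/5) = 7/40.

7/40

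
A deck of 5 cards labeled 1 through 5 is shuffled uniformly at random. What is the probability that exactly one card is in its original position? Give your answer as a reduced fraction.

Choose which one is fixed: C(5,1) = 5 ways.
The remaining 4 must have no fixed point: D(4) = 9.
P = 5·9/120 = 3/8.

3/8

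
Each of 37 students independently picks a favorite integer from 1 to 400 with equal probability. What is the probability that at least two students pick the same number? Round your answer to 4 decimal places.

It's easier to compute the probability that all 37 are distinct.
P(all distinct) = 400/400 · 399/400 · ··· · 364/400 ≈ 0.1794.
So the probability of at least one match is 1 − 0.1794 = 0.8206.

0.8206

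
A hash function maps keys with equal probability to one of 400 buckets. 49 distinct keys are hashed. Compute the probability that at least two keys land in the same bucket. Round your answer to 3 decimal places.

0.953

It's easier to compute the probability that all 49 are distinct.
P(all distinct) = 400/400 · 399/400 · ··· · 352/400 ≈ 0.047.
So the probability of at least one match is 1 − 0.047 = 0.953.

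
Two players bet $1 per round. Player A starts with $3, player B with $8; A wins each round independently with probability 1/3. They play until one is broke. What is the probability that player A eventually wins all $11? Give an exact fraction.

Let r = q/p = (2/3)/(1/3) = 2. The recurrence P(i) = p·P(i+1) + q·P(i−1) with P(0)=0, P(11)=1 gives P(i) = (1 − r^i)/(1 − r^11).
P(3) = (1 − (2)^3) / (1 − (2)^11) = 7/2047.

7/2047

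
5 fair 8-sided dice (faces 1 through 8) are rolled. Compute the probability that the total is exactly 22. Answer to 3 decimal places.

0.075

There are 8^5 = 32768 equally likely outcomes.
The number of ordered 5-tuples from {1,…,8} summing to 22 is 2460.
P(sum = 22) = 2460/32768 = 615/8192 ≈ 0.075.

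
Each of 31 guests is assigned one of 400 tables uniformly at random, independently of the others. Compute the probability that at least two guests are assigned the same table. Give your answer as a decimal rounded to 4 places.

It's easier to compute the probability that all 31 are distinct.
P(all distinct) = 400/400 · 399/400 · ··· · 370/400 ≈ 0.3032.
So the probability of at least one match is 1 − 0.3032 = 0.6968.

0.6968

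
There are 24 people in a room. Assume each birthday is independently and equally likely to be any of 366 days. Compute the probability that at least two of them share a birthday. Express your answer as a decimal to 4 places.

0.5373

It's easier to compute the probability that all 24 are distinct.
P(all distinct) = 366/366 · 365/366 · ··· · 343/366 ≈ 0.4627.
So the probability of at least one match is 1 − 0.4627 = 0.5373.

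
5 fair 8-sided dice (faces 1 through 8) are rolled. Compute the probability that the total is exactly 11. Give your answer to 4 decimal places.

0.0064

There are 8^5 = 32768 equally likely outcomes.
The number of ordered 5-tuples from {1,…,8} summing to 11 is 210.
P(sum = 11) = 210/32768 = 105/16384 ≈ 0.0064.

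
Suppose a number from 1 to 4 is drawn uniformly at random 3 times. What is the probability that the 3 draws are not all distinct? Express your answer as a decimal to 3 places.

0.625

P(all 3 different) = 4/4 · 3/4 · ··· · 2/4 ≈ 0.375.
P(at least two equal) = 1 − 0.375 = 0.625.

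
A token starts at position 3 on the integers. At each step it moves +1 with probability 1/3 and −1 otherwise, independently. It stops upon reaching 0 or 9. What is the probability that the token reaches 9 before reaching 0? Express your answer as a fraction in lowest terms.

Let r = q/p = (2/3)/(1/3) = 2. The recurrence P(i) = p·P(i+1) + q·P(i−1) with P(0)=0, P(9)=1 gives P(i) = (1 − r^i)/(1 − r^9).
P(3) = (1 − (2)^3) / (1 − (2)^9) = 1/73.

1/73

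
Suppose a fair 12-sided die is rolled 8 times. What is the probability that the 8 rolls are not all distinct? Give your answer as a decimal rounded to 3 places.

0.954

P(all 8 different) = 12/12 · 11/12 · ··· · 5/12 ≈ 0.046.
P(at least two equal) = 1 − 0.046 = 0.954.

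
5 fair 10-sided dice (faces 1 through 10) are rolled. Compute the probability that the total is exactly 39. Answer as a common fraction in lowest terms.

There are 10^5 = 100000 equally likely outcomes.
The number of ordered 5-tuples from {1,…,10} summing to 39 is 1340.
P(sum = 39) = 1340/100000 = 67/5000.

67/5000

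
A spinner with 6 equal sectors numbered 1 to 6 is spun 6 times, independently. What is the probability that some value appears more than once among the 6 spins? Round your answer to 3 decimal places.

P(all 6 different) = 6/6 · 5/6 · ··· · 1/6 ≈ 0.015.
P(at least two equal) = 1 − 0.015 = 0.985.

0.985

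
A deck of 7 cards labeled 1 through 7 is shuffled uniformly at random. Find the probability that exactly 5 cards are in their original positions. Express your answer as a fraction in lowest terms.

Choose which 5 of the 7 are fixed: C(7,5) = 21 ways.
The remaining 2 must have no fixed point: D(2) = 1.
P = 21·1/5040 = 1/240.

1/240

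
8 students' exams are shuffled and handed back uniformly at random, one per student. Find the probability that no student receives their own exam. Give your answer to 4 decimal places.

0.3679

This is the derangement probability: permutations of 8 with no fixed point.
D(8) = 8! · (1 − 1/1! + 1/2! − ··· + (−1)^8/8!) = 14833.
P = 14833/40320 = 2119/5760 ≈ 0.3679.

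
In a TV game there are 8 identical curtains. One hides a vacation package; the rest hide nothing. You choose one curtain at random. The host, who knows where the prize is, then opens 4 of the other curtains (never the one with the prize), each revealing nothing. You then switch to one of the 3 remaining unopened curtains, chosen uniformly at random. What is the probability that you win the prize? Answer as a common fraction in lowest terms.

7/24

Your original curtain holds the prize with probability 1/8, so the other 7 collectively hold it with probability 7/8.
The host can always find 4 empty curtains to open, so the reveals don't change that 7/8; it is now spread over the 3 remaining unopened curtains.
P(win by switching) = (7/8) · (1/3) = 7/24.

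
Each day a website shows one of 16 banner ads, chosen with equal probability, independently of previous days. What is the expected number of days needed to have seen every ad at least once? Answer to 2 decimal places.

After i distinct types are collected, each trial gives a new one with probability (16−i)/16, so the expected wait for the next new type is 16/(16−i).
E = 16/16 + 16/15 + 16/14 + 16/13 + 16/12 + 16/11 + 16/10 + 16/9 + 16/8 + 16/7 + 16/6 + 16/5 + 16/4 + 16/3 + 16/2 + 16/1 = 2436559/45045 ≈ 54.09.

54.09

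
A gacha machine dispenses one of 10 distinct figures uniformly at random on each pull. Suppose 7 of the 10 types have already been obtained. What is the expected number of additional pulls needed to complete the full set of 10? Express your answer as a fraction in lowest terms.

55/3

Starting from 7 distinct types, each trial gives a new one with probability (10−i)/10 when i types are held, so the wait for the next new type is 10/(10−i).
E = 10/3 + 10/2 + 10/1 = 55/3.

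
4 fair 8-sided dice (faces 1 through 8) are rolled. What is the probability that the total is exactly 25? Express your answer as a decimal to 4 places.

0.0293

There are 8^4 = 4096 equally likely outcomes.
The number of ordered 4-tuples from {1,…,8} summing to 25 is 120.
P(sum = 25) = 120/4096 = 15/512 ≈ 0.0293.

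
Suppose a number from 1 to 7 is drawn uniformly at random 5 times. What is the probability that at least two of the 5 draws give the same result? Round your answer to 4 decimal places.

P(all 5 different) = 7/7 · 6/7 · ··· · 3/7 ≈ 0.1499.
P(at least two equal) = 1 − 0.1499 = 0.8501.

0.8501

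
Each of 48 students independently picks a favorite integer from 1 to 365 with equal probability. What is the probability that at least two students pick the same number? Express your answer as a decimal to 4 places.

0.9606

It's easier to compute the probability that all 48 are distinct.
P(all distinct) = 365/365 · 364/365 · ··· · 318/365 ≈ 0.0394.
So the probability of at least one match is 1 − 0.0394 = 0.9606.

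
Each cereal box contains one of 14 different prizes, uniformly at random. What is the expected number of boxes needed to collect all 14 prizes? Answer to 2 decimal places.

After i distinct types are collected, each trial gives a new one with probability (14−i)/14, so the expected wait for the next new type is 14/(14−i).
E = 14/14 + 14/13 + 14/12 + 14/11 + 14/10 + 14/9 + 14/8 + 14/7 + 14/6 + 14/5 + 14/4 + 14/3 + 14/2 + 14/1 = 1171733/25740 ≈ 45.52.

45.52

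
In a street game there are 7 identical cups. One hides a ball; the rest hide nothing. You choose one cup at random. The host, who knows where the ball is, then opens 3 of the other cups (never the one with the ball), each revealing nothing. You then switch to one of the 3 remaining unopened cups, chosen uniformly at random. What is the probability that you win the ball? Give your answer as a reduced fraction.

Your original cup holds the ball with probability 1/7, so the other 6 collectively hold it with probability 6/7.
The host can always find 3 empty cups to open, so the reveals don't change that 6/7; it is now spread over the 3 remaining unopened cups.
P(win by switching) = (6/7) · (1/3) = 2/7.

2/7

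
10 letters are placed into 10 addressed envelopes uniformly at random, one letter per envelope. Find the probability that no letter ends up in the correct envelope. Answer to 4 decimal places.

This is the derangement probability: permutations of 10 with no fixed point.
D(10) = 10! · (1 − 1/1! + 1/2! − ··· + (−1)^10/10!) = 1334961.
P = 1334961/3628800 = 16481/44800 ≈ 0.3679.

0.3679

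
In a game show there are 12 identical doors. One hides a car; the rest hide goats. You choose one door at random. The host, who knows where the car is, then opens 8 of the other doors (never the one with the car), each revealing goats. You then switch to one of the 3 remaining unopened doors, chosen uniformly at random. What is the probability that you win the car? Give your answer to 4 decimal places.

0.3056

Your original door holds the car with probability 1/12, so the other 11 collectively hold it with probability 11/12.
The host can always find 8 empty doors to open, so the reveals don't change that 11/12; it is now spread over the 3 remaining unopened doors.
P(win by switching) = (11/12) · (1/3) = 11/36 ≈ 0.3056.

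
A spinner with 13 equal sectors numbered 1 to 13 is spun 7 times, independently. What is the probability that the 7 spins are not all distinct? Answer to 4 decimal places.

P(all 7 different) = 13/13 · 12/13 · ··· · 7/13 ≈ 0.1378.
P(at least two equal) = 1 − 0.1378 = 0.8622.

0.8622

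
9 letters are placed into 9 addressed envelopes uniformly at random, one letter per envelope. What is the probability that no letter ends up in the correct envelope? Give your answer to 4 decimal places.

0.3679

This is the derangement probability: permutations of 9 with no fixed point.
D(9) = 9! · (1 − 1/1! + 1/2! − ··· + (−1)^9/9!) = 133496.
P = 133496/362880 = 16687/45360 ≈ 0.3679.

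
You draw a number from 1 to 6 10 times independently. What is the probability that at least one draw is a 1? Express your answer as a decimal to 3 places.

0.838

P(no draw is a 1) = (5/6)^10 ≈ 0.162.
P(at least one) = 1 − 0.162 = 0.838.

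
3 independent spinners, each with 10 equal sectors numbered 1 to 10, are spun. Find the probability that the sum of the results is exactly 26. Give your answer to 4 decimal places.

0.0150

There are 10^3 = 1000 equally likely outcomes.
The number of ordered 3-tuples from {1,…,10} summing to 26 is 15.
P(sum = 26) = 15/1000 = 3/200 ≈ 0.0150.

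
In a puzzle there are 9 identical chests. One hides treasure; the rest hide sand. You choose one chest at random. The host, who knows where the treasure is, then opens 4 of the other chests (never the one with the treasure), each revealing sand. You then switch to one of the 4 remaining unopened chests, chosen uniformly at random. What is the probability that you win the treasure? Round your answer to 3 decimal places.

Your original chest holds the treasure with probability 1/9, so the other 8 collectively hold it with probability 8/9.
The host can always find 4 empty chests to open, so the reveals don't change that 8/9; it is now spread over the 4 remaining unopened chests.
P(win by switching) = (8/9) · (1/4) = 2/9 ≈ 0.222.

0.222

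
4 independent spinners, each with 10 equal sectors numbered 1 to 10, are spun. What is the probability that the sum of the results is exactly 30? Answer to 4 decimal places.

0.0282

There are 10^4 = 10000 equally likely outcomes.
The number of ordered 4-tuples from {1,…,10} summing to 30 is 282.
P(sum = 30) = 282/10000 = 141/5000 ≈ 0.0282.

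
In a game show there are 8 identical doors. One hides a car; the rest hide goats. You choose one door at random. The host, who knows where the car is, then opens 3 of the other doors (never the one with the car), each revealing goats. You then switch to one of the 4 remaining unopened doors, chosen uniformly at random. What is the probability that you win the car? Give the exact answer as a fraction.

7/32

Your original door holds the car with probability 1/8, so the other 7 collectively hold it with probability 7/8.
The host can always find 3 empty doors to open, so the reveals don't change that 7/8; it is now spread over the 4 remaining unopened doors.
P(win by switching) = (7/8) · (1/4) = 7/32.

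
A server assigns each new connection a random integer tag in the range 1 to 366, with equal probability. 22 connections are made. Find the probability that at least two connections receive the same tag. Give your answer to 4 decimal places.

It's easier to compute the probability that all 22 are distinct.
P(all distinct) = 366/366 · 365/366 · ··· · 345/366 ≈ 0.5252.
So the probability of at least one match is 1 − 0.5252 = 0.4748.

0.4748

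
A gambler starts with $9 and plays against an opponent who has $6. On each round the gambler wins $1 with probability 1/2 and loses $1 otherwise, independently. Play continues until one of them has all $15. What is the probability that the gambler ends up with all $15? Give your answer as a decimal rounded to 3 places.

With a fair step, P(i) = ½P(i−1) + ½P(i+1) with P(0)=0, P(15)=1 has the linear solution P(i) = i/15.
P(9) = 9/15 = 3/5 ≈ 0.600.

0.600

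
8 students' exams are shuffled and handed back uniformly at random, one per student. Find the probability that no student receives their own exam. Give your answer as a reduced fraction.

This is the derangement probability: permutations of 8 with no fixed point.
D(8) = 8! · (1 − 1/1! + 1/2! − ··· + (−1)^8/8!) = 14833.
P = 14833/40320 = 2119/5760.

2119/5760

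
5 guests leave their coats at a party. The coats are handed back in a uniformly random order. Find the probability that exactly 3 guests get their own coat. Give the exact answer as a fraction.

1/12

Choose which 3 of the 5 are fixed: C(5,3) = 10 ways.
The remaining 2 must have no fixed point: D(2) = 1.
P = 10·1/120 = 1/12.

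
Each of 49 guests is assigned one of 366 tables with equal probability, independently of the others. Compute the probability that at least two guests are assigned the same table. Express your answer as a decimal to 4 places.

0.9654

It's easier to compute the probability that all 49 are distinct.
P(all distinct) = 366/366 · 365/366 · ··· · 318/366 ≈ 0.0346.
So the probability of at least one match is 1 − 0.0346 = 0.9654.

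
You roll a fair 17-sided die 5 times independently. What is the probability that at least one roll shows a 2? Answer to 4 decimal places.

P(no roll shows a 2) = (16/17)^5 ≈ 0.7385.
P(at least one) = 1 − 0.7385 = 0.2615.

0.2615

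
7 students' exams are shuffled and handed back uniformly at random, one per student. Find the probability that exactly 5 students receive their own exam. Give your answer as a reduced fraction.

Choose which 5 of the 7 are fixed: C(7,5) = 21 ways.
The remaining 2 must have no fixed point: D(2) = 1.
P = 21·1/5040 = 1/240.

1/240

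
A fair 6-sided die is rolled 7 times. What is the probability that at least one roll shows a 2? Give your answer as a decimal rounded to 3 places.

P(no roll shows a 2) = (5/6)^7 ≈ 0.279.
P(at least one) = 1 − 0.279 = 0.721.

0.721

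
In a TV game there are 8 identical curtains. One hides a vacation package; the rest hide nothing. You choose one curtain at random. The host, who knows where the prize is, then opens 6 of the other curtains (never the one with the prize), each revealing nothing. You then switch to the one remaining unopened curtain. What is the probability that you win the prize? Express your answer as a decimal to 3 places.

0.875

Your original curtain holds the prize with probability 1/8, so the other 7 collectively hold it with probability 7/8.
The host can always find 6 empty curtains to open, so the reveals don't change that 7/8; it is now spread over the 1 remaining unopened curtain.
P(win by switching) = (7/8) · (1/1) = 7/8 ≈ 0.875.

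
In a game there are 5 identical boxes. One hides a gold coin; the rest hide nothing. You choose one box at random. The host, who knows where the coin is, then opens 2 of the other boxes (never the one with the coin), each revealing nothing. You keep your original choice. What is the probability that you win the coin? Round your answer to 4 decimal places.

The host can always open 2 empty boxes regardless of your choice, so the reveals give no information about your original box.
P(win by staying) = 1/5 ≈ 0.2000.

0.2000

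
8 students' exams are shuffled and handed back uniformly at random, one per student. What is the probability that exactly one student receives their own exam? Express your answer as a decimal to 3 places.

0.368

Choose which one is fixed: C(8,1) = 8 ways.
The remaining 7 must have no fixed point: D(7) = 1854.
P = 8·1854/40320 = 103/280 ≈ 0.368.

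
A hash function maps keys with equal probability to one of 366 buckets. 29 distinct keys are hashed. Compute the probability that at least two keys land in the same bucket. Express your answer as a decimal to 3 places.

It's easier to compute the probability that all 29 are distinct.
P(all distinct) = 366/366 · 365/366 · ··· · 338/366 ≈ 0.320.
So the probability of at least one match is 1 − 0.320 = 0.680.

0.680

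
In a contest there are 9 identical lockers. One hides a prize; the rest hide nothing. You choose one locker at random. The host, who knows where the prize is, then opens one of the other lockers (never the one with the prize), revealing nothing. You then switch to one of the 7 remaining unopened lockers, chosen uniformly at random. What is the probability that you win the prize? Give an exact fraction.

Your original locker holds the prize with probability 1/9, so the other 8 collectively hold it with probability 8/9.
The host can always find an empty locker to open, so this doesn't change that 8/9; it is now spread over the 7 remaining unopened lockers.
P(win by switching) = (8/9) · (1/7) = 8/63.

8/63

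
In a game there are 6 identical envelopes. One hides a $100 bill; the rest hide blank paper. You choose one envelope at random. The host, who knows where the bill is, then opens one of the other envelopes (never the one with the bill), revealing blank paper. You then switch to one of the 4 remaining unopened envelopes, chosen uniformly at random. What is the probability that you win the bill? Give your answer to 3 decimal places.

Your original envelope holds the bill with probability 1/6, so the other 5 collectively hold it with probability 5/6.
The host can always find an empty envelope to open, so this doesn't change that 5/6; it is now spread over the 4 remaining unopened envelopes.
P(win by switching) = (5/6) · (1/4) = 5/24 ≈ 0.208.

0.208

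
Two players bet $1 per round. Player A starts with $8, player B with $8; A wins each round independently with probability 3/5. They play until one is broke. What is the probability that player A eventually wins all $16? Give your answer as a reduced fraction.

6561/6817

Let r = q/p = (2/5)/(3/5) = 2/3. The recurrence P(i) = p·P(i+1) + q·P(i−1) with P(0)=0, P(16)=1 gives P(i) = (1 − r^i)/(1 − r^16).
P(8) = (1 − (2/3)^8) / (1 − (2/3)^16) = 6561/6817.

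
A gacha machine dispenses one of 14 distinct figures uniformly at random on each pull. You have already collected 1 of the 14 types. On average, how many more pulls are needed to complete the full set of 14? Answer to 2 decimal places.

44.52

Starting from 1 distinct type, each trial gives a new one with probability (14−i)/14 when i types are held, so the wait for the next new type is 14/(14−i).
E = 14/13 + 14/12 + 14/11 + 14/10 + 14/9 + 14/8 + 14/7 + 14/6 + 14/5 + 14/4 + 14/3 + 14/2 + 14/1 = 1145993/25740 ≈ 44.52.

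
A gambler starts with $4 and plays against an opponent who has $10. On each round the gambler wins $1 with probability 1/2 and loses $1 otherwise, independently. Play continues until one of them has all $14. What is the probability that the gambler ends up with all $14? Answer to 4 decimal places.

With a fair step, P(i) = ½P(i−1) + ½P(i+1) with P(0)=0, P(14)=1 has the linear solution P(i) = i/14.
P(4) = 4/14 = 2/7 ≈ 0.2857.

0.2857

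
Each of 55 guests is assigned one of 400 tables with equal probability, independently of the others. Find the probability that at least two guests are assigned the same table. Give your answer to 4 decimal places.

It's easier to compute the probability that all 55 are distinct.
P(all distinct) = 400/400 · 399/400 · ··· · 346/400 ≈ 0.0204.
So the probability of at least one match is 1 − 0.0204 = 0.9796.

0.9796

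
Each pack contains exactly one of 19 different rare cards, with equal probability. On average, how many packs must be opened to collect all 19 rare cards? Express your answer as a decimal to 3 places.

67.407

After i distinct types are collected, each trial gives a new one with probability (19−i)/19, so the expected wait for the next new type is 19/(19−i).
E = 19/19 + 19/18 + 19/17 + 19/16 + 19/15 + 19/14 + 19/13 + 19/12 + 19/11 + 19/10 + 19/9 + 19/8 + 19/7 + 19/6 + 19/5 + 19/4 + 19/3 + 19/2 + 19/1 = 275295799/4084080 ≈ 67.407.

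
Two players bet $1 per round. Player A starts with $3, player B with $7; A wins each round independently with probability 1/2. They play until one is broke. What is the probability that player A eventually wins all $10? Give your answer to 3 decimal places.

0.300

With a fair step, P(i) = ½P(i−1) + ½P(i+1) with P(0)=0, P(10)=1 has the linear solution P(i) = i/10.
P(3) = 3/10 ≈ 0.300.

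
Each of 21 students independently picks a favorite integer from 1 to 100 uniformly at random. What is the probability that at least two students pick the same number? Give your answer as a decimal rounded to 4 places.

0.8957

It's easier to compute the probability that all 21 are distinct.
P(all distinct) = 100/100 · 99/100 · ··· · 80/100 ≈ 0.1043.
So the probability of at least one match is 1 − 0.1043 = 0.8957.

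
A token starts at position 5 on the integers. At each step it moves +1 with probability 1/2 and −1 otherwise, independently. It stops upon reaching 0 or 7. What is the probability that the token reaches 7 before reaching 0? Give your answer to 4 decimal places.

With a fair step, P(i) = ½P(i−1) + ½P(i+1) with P(0)=0, P(7)=1 has the linear solution P(i) = i/7.
P(5) = 5/7 ≈ 0.7143.

0.7143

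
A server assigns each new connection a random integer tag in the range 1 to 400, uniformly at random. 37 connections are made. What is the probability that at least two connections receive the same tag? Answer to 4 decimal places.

It's easier to compute the probability that all 37 are distinct.
P(all distinct) = 400/400 · 399/400 · ··· · 364/400 ≈ 0.1794.
So the probability of at least one match is 1 − 0.1794 = 0.8206.

0.8206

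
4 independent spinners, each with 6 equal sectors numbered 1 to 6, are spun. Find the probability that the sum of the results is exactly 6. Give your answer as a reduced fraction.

There are 6^4 = 1296 equally likely outcomes.
The number of ordered 4-tuples from {1,…,6} summing to 6 is 10.
P(sum = 6) = 10/1296 = 5/648.

5/648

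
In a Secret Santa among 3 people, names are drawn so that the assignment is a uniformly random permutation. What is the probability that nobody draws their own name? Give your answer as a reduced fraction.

This is the derangement probability: permutations of 3 with no fixed point.
D(3) = 3! · (1 − 1/1! + 1/2! − ··· + (−1)^3/3!) = 2.
P = 2/6 = 1/3.

1/3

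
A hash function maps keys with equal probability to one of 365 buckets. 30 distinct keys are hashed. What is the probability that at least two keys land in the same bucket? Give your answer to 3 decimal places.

0.706

It's easier to compute the probability that all 30 are distinct.
P(all distinct) = 365/365 · 364/365 · ··· · 336/365 ≈ 0.294.
So the probability of at least one match is 1 − 0.294 = 0.706.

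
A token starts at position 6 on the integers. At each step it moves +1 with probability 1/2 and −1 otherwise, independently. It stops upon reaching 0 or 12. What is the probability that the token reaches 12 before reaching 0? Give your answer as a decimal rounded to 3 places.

0.500

With a fair step, P(i) = ½P(i−1) + ½P(i+1) with P(0)=0, P(12)=1 has the linear solution P(i) = i/12.
P(6) = 6/12 = 1/2 ≈ 0.500.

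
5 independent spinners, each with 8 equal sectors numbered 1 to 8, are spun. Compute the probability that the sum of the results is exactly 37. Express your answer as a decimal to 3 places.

There are 8^5 = 32768 equally likely outcomes.
The number of ordered 5-tuples from {1,…,8} summing to 37 is 35.
P(sum = 37) = 35/32768 ≈ 0.001.

0.001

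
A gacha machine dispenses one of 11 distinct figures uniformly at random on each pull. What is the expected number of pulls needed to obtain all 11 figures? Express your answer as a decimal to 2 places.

33.22

After i distinct types are collected, each trial gives a new one with probability (11−i)/11, so the expected wait for the next new type is 11/(11−i).
E = 11/11 + 11/10 + 11/9 + 11/8 + 11/7 + 11/6 + 11/5 + 11/4 + 11/3 + 11/2 + 11/1 = 83711/2520 ≈ 33.22.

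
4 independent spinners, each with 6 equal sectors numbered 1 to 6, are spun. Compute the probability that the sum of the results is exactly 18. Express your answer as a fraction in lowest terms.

5/81

There are 6^4 = 1296 equally likely outcomes.
The number of ordered 4-tuples from {1,…,6} summing to 18 is 80.
P(sum = 18) = 80/1296 = 5/81.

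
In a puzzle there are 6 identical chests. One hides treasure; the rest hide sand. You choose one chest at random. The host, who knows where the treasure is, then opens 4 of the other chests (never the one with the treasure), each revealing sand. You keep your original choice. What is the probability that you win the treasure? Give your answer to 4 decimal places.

The host can always open 4 empty chests regardless of your choice, so the reveals give no information about your original chest.
P(win by staying) = 1/6 ≈ 0.1667.

0.1667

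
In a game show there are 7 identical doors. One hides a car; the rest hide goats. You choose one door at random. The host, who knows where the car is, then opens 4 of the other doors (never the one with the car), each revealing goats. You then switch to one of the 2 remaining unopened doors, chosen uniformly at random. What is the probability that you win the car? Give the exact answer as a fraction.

3/7

Your original door holds the car with probability 1/7, so the other 6 collectively hold it with probability 6/7.
The host can always find 4 empty doors to open, so the reveals don't change that 6/7; it is now spread over the 2 remaining unopened doors.
P(win by switching) = (6/7) · (1/2) = 3/7.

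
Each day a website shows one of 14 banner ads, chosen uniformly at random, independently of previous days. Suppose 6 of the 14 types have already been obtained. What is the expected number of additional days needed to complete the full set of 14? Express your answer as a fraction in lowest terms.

761/20

Starting from 6 distinct types, each trial gives a new one with probability (14−i)/14 when i types are held, so the wait for the next new type is 14/(14−i).
E = 14/8 + 14/7 + 14/6 + 14/5 + 14/4 + 14/3 + 14/2 + 14/1 = 761/20.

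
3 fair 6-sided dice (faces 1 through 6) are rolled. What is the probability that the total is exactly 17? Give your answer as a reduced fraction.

1/72

There are 6^3 = 216 equally likely outcomes.
The number of ordered 3-tuples from {1,…,6} summing to 17 is 3.
P(sum = 17) = 3/216 = 1/72.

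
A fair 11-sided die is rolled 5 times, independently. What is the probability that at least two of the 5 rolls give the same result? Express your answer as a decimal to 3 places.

P(all 5 different) = 11/11 · 10/11 · ··· · 7/11 ≈ 0.344.
P(at least two equal) = 1 − 0.344 = 0.656.

0.656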